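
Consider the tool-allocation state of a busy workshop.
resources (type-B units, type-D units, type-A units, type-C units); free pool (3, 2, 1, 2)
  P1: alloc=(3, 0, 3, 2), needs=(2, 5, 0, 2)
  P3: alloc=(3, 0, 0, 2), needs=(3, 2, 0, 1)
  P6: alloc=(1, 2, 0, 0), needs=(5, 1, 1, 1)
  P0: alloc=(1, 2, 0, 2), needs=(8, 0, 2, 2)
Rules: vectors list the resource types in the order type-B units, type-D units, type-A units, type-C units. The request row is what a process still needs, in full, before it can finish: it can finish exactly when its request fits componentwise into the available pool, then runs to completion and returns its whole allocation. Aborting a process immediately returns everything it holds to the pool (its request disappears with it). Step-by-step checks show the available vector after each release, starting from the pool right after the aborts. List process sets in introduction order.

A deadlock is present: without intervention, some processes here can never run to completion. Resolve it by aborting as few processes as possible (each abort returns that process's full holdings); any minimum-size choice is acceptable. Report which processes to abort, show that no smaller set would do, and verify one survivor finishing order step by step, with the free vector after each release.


The answer: abort P0.
Key observation: no ordering could ever have run P1 before the abort of P0; with (1, 2, 0, 2) back in the pool it fits at step 3.
No smaller set exists: with zero aborts the deadlock remains.
Survivors finish in the order: P3, P6, P1. Walking it through (pool after the aborts first):
  pool = (4, 4, 1, 4)
  P3 needs (3, 2, 0, 1) <= (4, 4, 1, 4) -> finishes; pool += (3, 0, 0, 2) = (7, 4, 1, 6)
  P6 needs (5, 1, 1, 1) <= (7, 4, 1, 6) -> finishes; pool += (1, 2, 0, 0) = (8, 6, 1, 6)
  P1 needs (2, 5, 0, 2) <= (8, 6, 1, 6) -> finishes; pool += (3, 0, 3, 2) = (11, 6, 4, 8)


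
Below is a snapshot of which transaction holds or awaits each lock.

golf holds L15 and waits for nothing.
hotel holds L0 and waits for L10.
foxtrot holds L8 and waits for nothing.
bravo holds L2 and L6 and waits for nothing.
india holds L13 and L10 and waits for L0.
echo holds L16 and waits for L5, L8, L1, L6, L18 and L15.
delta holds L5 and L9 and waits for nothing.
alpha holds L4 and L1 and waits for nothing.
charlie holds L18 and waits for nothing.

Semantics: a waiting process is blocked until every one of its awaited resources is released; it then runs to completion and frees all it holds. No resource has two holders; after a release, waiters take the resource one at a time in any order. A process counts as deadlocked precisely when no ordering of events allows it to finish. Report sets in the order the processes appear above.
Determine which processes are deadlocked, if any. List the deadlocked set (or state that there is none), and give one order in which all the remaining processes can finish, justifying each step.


Deadlocked set: hotel and india.
Key observation: the knot is the closed ring of waits hotel -> india -> hotel; no other process is dragged down with it.
A valid finishing order for the others: foxtrot, golf, delta, charlie, bravo, alpha, echo.
Step-by-step check:
  foxtrot waits on nothing -> runs at once and releases L8
  golf waits on nothing -> runs at once and releases L15
  delta waits on nothing -> runs at once and releases L5 and L9
  charlie waits on nothing -> runs at once and releases L18
  bravo waits on nothing -> runs at once and releases L2 and L6
  alpha waits on nothing -> runs at once and releases L4 and L1
  echo: everything it awaited (L5, L8, L1, L6, L18 and L15) is free; runs, freeing L16


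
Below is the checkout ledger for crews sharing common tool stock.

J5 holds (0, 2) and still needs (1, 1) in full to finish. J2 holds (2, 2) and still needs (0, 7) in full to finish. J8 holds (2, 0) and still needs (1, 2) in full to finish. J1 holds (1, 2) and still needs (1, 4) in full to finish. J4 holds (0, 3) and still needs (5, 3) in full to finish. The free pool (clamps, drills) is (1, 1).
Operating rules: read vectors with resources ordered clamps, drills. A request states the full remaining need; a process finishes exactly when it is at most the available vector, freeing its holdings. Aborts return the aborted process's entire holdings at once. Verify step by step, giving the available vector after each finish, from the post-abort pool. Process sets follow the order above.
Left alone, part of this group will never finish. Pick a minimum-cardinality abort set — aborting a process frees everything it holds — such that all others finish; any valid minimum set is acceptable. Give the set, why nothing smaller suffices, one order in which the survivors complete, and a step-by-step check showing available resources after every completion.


Minimum abort set: J2.
Key observation: no ordering could ever have run J4 before the abort of J2; with (2, 2) back in the pool it fits at step 2.
Why nothing smaller works: aborting no one leaves the state deadlocked as given.
The survivors complete as J8, J4, J5, J1. Step-by-step check (starting from the post-abort pool):
  pool = (3, 3)
  run J8 (needs (1, 2), free (3, 3)); after release of (2, 0) the pool is (5, 3)
  run J4 (needs (5, 3), free (5, 3)); after release of (0, 3) the pool is (5, 6)
  run J5 (needs (1, 1), free (5, 6)); after release of (0, 2) the pool is (5, 8)
  run J1 (needs (1, 4), free (5, 8)); after release of (1, 2) the pool is (6, 10)


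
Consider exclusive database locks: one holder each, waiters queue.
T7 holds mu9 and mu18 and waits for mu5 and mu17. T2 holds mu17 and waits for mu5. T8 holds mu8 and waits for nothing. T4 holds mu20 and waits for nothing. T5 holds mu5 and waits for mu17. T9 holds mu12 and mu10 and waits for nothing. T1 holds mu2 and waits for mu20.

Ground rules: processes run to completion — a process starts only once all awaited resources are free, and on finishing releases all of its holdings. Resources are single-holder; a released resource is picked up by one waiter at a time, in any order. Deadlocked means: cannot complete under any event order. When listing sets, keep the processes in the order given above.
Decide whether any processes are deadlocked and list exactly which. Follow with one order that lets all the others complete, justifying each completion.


The deadlocked set is T7, T2 and T5.
Key observation: the knot is the closed ring of waits T2 -> T5 -> T2; T7 waits into the deadlock from upstream.
A valid finishing order for the others: T4, T9, T1, T8.
Verifying each step:
  T4 waits on nothing -> runs at once and releases mu20
  T9 waits on nothing -> runs at once and releases mu12 and mu10
  T1 waits on mu20 — all released -> runs and releases mu2
  T8 waits on nothing -> runs at once and releases mu8


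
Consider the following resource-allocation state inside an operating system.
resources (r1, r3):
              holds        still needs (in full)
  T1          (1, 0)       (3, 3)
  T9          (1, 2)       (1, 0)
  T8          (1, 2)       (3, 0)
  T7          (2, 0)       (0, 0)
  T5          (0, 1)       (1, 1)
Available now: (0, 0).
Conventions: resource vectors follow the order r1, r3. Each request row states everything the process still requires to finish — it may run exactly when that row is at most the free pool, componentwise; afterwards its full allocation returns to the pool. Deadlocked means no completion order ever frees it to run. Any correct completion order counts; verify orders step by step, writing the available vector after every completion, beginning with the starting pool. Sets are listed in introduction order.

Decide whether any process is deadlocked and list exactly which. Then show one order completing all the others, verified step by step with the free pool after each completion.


Nothing here is deadlocked.
Key observation: T7 can run right away; the returned allocation unlocks the remaining processes in turn.
One completion order for the rest: T7, T9, T5, T8, T1. Walking it through:
  pool = (0, 0)
  T7 needs (0, 0) <= (0, 0) -> finishes; pool += (2, 0) = (2, 0)
  T9 needs (1, 0) <= (2, 0) -> finishes; pool += (1, 2) = (3, 2)
  T5 needs (1, 1) <= (3, 2) -> finishes; pool += (0, 1) = (3, 3)
  T8 needs (3, 0) <= (3, 3) -> finishes; pool += (1, 2) = (4, 5)
  T1 needs (3, 3) <= (4, 5) -> finishes; pool += (1, 0) = (5, 5)


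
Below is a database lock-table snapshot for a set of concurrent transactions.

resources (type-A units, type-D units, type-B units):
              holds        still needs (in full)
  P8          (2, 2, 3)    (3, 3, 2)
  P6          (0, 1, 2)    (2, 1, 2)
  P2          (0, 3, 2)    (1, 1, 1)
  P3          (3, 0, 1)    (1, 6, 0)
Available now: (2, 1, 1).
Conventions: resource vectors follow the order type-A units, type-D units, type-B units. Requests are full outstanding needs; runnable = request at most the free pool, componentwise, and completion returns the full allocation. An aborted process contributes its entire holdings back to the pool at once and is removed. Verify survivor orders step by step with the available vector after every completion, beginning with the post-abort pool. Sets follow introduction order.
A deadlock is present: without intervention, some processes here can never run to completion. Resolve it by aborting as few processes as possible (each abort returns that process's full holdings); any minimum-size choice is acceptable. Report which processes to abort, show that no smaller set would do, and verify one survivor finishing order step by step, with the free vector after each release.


Abort P3.
Key observation: no ordering could ever have run P8 before the abort of P3; with (3, 0, 1) back in the pool it fits at step 2.
Minimality: the empty abort set fails — the state is deadlocked as it stands.
The survivors complete as P2, P8, P6. Step-by-step check (starting from the post-abort pool):
  pool = (5, 1, 2)
  run P2 (needs (1, 1, 1), free (5, 1, 2)); after release of (0, 3, 2) the pool is (5, 4, 4)
  run P8 (needs (3, 3, 2), free (5, 4, 4)); after release of (2, 2, 3) the pool is (7, 6, 7)
  run P6 (needs (2, 1, 2), free (7, 6, 7)); after release of (0, 1, 2) the pool is (7, 7, 9)


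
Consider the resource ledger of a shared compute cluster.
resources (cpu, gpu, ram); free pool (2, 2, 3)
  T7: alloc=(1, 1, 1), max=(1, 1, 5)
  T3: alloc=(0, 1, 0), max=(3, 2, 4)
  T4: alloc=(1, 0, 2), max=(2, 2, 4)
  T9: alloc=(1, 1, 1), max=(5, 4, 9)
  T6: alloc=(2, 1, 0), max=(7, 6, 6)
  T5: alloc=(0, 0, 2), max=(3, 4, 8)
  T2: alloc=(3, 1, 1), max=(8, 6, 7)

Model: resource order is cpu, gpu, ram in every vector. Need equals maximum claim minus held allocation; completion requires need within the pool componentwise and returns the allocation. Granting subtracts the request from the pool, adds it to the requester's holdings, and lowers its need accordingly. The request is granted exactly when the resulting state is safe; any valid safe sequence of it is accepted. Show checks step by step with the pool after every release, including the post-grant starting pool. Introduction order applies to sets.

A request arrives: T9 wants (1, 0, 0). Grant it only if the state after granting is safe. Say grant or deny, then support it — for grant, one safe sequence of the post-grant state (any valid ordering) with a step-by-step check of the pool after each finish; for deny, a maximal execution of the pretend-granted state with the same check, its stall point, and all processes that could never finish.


GRANT. The post-grant state is safe; one safe sequence: T4, T7, T3, T5, T9, T2, T6.
Key observation: post-grant, (1, 2, 3) remains, and an order beginning with T4 completes everyone.
Verifying the post-grant state step by step:
  pool = (1, 2, 3)
  run T4 (needs (1, 2, 2), free (1, 2, 3)); after release of (1, 0, 2) the pool is (2, 2, 5)
  run T7 (needs (0, 0, 4), free (2, 2, 5)); after release of (1, 1, 1) the pool is (3, 3, 6)
  run T3 (needs (3, 1, 4), free (3, 3, 6)); after release of (0, 1, 0) the pool is (3, 4, 6)
  run T5 (needs (3, 4, 6), free (3, 4, 6)); after release of (0, 0, 2) the pool is (3, 4, 8)
  run T9 (needs (3, 3, 8), free (3, 4, 8)); after release of (2, 1, 1) the pool is (5, 5, 9)
  run T2 (needs (5, 5, 6), free (5, 5, 9)); after release of (3, 1, 1) the pool is (8, 6, 10)
  run T6 (needs (5, 5, 6), free (8, 6, 10)); after release of (2, 1, 0) the pool is (10, 7, 10)


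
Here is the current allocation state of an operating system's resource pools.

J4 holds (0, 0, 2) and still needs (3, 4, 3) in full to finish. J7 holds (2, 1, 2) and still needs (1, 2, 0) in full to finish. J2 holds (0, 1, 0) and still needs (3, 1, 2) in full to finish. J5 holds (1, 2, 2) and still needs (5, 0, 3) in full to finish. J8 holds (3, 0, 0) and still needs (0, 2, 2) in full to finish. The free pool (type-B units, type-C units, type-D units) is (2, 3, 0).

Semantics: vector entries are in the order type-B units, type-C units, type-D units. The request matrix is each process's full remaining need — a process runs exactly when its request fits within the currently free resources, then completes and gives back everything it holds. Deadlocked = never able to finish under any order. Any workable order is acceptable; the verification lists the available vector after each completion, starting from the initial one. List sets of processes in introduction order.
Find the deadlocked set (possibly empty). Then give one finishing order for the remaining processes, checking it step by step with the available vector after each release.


The deadlocked set is J4 and J5.
Key observation: once J7, J2, J8 finish, the pool peaks at (7, 5, 2) — and every remaining process still needs more type-D units than that.
The rest can finish in the order J7, J2, J8. Walking it through:
  pool = (2, 3, 0)
  J7 needs (1, 2, 0) <= (2, 3, 0) -> finishes; pool += (2, 1, 2) = (4, 4, 2)
  J2 needs (3, 1, 2) <= (4, 4, 2) -> finishes; pool += (0, 1, 0) = (4, 5, 2)
  J8 needs (0, 2, 2) <= (4, 5, 2) -> finishes; pool += (3, 0, 0) = (7, 5, 2)
The blocked processes can never fit:
  blocked: J4 wants (3, 4, 3), pool (7, 5, 2) — not enough type-D units
  blocked: J5 wants (5, 0, 3), pool (7, 5, 2) — not enough type-D units


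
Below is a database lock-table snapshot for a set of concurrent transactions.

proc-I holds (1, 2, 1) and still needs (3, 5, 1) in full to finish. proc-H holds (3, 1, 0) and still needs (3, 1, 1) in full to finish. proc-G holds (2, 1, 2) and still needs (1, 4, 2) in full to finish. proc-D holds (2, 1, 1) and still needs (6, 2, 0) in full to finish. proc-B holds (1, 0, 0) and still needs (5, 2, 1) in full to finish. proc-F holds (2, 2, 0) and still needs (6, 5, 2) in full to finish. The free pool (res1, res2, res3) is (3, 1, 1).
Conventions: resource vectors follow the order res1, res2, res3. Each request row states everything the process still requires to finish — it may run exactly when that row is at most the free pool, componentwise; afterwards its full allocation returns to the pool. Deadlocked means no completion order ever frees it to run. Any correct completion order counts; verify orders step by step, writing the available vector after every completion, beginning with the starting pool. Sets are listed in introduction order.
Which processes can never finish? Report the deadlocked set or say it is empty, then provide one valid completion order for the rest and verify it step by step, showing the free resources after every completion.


Deadlocked set: proc-I, proc-G and proc-F.
Key observation: once proc-H, proc-D, proc-B finish, the pool peaks at (9, 3, 2) — and every remaining process still needs more res2 than that.
A valid finishing order for the others: proc-H, proc-D, proc-B. Step-by-step check:
  pool = (3, 1, 1)
  proc-H needs (3, 1, 1) <= (3, 1, 1) -> finishes; pool += (3, 1, 0) = (6, 2, 1)
  proc-D needs (6, 2, 0) <= (6, 2, 1) -> finishes; pool += (2, 1, 1) = (8, 3, 2)
  proc-B needs (5, 2, 1) <= (8, 3, 2) -> finishes; pool += (1, 0, 0) = (9, 3, 2)
None of the blocked processes ever fits:
  blocked: proc-I wants (3, 5, 1), pool (9, 3, 2) — not enough res2
  blocked: proc-G wants (1, 4, 2), pool (9, 3, 2) — not enough res2
  blocked: proc-F wants (6, 5, 2), pool (9, 3, 2) — not enough res2


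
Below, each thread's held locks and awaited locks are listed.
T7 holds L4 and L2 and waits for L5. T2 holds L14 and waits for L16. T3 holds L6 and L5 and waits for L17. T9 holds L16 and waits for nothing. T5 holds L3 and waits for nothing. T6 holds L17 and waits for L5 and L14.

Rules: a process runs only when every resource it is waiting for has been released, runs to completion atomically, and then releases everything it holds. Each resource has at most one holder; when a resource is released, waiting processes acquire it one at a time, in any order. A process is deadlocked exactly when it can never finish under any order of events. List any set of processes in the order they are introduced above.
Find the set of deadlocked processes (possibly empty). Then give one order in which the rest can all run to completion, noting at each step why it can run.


Deadlocked set: T7, T3 and T6.
Key observation: the cycle T3 -> T6 -> T3 can never break — each member waits on the next; T7 waits into the deadlock from upstream.
One completion order for the rest: T9, T5, T2.
Walking it through:
  T9: no waits; runs immediately, freeing L16
  T5: no waits; runs immediately, freeing L3
  T2: everything it awaited (L16) is free; runs, freeing L14


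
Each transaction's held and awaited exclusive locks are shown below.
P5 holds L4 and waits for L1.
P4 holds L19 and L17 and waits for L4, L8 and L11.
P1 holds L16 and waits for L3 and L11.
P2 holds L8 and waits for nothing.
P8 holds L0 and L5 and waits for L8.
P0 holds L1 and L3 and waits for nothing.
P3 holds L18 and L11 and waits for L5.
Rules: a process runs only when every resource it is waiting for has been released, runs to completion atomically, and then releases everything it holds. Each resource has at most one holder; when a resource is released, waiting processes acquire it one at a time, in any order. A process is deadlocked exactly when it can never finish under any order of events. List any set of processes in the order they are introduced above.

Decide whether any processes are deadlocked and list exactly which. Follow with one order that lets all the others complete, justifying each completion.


The deadlocked set is empty.
Key observation: all waits point, directly or indirectly, at processes that can finish, so nothing is permanently blocked.
The rest can finish in the order P0, P5, P2, P8, P3, P4, P1.
Walking it through:
  run P0 (it waits on nothing); releases L1 and L3
  P5: everything it awaited (L1) is free; runs, freeing L4
  run P2 (it waits on nothing); releases L8
  P8: everything it awaited (L8) is free; runs, freeing L0 and L5
  P3: everything it awaited (L5) is free; runs, freeing L18 and L11
  P4: everything it awaited (L4, L8 and L11) is free; runs, freeing L19 and L17
  P1: everything it awaited (L3 and L11) is free; runs, freeing L16


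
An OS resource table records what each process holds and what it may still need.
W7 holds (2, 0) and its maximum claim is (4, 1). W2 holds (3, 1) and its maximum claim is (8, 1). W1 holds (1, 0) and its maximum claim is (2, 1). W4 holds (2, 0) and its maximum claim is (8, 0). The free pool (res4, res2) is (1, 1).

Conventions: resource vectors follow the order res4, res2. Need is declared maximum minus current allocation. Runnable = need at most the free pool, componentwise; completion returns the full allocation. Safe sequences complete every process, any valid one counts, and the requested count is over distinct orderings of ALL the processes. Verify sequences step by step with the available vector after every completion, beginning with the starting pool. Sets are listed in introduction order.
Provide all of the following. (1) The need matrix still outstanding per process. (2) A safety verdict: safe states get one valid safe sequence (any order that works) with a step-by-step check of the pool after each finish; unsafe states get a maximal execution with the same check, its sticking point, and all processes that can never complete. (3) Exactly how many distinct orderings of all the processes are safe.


(1) Outstanding need per process (order res4, res2):
  W7: (2, 1)
  W2: (5, 0)
  W1: (1, 1)
  W4: (6, 0)
(2) The state is UNSAFE.
Key observation: W1, W7 can finish, but then (4, 1) is all there is, and the blocked group's res4 demands exceed it.
The run W1, W7 cannot be extended any further. Walking it through:
  pool = (1, 1)
  run W1 (needs (1, 1), free (1, 1)); after release of (1, 0) the pool is (2, 1)
  run W7 (needs (2, 1), free (2, 1)); after release of (2, 0) the pool is (4, 1)
  W2 still needs (5, 0) but only (4, 1) is free — short on res4
  W4 still needs (6, 0) but only (4, 1) is free — short on res4
Permanently blocked: W2 and W4.
(3) Precisely 0 of the possible complete orderings are safe sequences.


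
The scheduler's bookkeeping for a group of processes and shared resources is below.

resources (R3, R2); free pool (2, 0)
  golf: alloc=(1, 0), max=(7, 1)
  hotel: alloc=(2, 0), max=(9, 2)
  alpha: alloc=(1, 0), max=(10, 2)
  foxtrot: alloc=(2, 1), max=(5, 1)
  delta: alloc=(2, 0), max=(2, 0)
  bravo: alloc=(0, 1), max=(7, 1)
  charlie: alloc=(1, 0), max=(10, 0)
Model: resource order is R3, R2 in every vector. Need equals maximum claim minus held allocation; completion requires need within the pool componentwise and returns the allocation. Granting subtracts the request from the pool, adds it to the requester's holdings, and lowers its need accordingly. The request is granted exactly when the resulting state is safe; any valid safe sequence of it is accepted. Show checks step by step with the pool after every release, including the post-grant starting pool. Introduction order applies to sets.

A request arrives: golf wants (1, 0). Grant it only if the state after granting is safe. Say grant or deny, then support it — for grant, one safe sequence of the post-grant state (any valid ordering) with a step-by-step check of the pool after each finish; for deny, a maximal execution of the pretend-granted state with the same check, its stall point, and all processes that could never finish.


GRANT — the state after the grant stays safe, e.g. via delta, foxtrot, golf, bravo, hotel, charlie, alpha.
Key observation: (1, 0) free after granting still covers delta first, and each release covers the next.
Step-by-step check of the post-grant state:
  pool = (1, 0)
  delta: need (0, 0) fits (1, 0); releases (2, 0), pool now (3, 0)
  foxtrot: need (3, 0) fits (3, 0); releases (2, 1), pool now (5, 1)
  golf: need (5, 1) fits (5, 1); releases (2, 0), pool now (7, 1)
  bravo: need (7, 0) fits (7, 1); releases (0, 1), pool now (7, 2)
  hotel: need (7, 2) fits (7, 2); releases (2, 0), pool now (9, 2)
  charlie: need (9, 0) fits (9, 2); releases (1, 0), pool now (10, 2)
  alpha: need (9, 2) fits (10, 2); releases (1, 0), pool now (11, 2)


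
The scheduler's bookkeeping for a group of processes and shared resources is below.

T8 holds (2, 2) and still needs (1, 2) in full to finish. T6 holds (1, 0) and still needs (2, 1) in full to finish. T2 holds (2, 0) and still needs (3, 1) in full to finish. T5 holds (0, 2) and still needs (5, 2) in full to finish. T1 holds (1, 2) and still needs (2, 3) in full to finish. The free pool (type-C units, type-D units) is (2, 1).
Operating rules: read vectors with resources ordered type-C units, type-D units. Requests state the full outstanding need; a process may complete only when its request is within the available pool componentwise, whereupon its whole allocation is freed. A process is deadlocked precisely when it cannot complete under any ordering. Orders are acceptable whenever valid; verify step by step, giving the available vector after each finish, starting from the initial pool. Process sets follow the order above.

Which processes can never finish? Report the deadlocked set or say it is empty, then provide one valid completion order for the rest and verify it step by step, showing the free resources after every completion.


The deadlocked set is T8, T5 and T1.
Key observation: no order helps: past T6, T2, the free pool tops out at (5, 1), below what each blocked process needs in type-D units.
The rest can finish in the order T6, T2. Check, step by step:
  pool = (2, 1)
  T6 needs (2, 1) <= (2, 1) -> finishes; pool += (1, 0) = (3, 1)
  T2 needs (3, 1) <= (3, 1) -> finishes; pool += (2, 0) = (5, 1)
The stuck group stays short no matter what:
  blocked: T8 wants (1, 2), pool (5, 1) — not enough type-D units
  blocked: T5 wants (5, 2), pool (5, 1) — not enough type-D units
  blocked: T1 wants (2, 3), pool (5, 1) — not enough type-D units


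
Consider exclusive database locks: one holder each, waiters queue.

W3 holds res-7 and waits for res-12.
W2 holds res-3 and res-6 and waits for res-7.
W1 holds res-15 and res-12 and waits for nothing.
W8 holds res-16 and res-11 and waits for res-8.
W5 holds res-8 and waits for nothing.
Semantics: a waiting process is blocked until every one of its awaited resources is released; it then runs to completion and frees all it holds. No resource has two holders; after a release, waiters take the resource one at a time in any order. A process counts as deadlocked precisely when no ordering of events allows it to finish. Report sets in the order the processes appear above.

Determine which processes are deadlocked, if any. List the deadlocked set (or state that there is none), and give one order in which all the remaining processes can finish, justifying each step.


No process is deadlocked.
Key observation: every chain of waits terminates; starting from the processes that wait on nothing, all the rest unlock in turn.
One completion order for the rest: W1, W5, W3, W8, W2.
Step-by-step check:
  W1: no waits; runs immediately, freeing res-15 and res-12
  W5: no waits; runs immediately, freeing res-8
  W3 waits on res-12 — all released -> runs and releases res-7
  W8 waits on res-8 — all released -> runs and releases res-16 and res-11
  W2 waits on res-7 — all released -> runs and releases res-3 and res-6


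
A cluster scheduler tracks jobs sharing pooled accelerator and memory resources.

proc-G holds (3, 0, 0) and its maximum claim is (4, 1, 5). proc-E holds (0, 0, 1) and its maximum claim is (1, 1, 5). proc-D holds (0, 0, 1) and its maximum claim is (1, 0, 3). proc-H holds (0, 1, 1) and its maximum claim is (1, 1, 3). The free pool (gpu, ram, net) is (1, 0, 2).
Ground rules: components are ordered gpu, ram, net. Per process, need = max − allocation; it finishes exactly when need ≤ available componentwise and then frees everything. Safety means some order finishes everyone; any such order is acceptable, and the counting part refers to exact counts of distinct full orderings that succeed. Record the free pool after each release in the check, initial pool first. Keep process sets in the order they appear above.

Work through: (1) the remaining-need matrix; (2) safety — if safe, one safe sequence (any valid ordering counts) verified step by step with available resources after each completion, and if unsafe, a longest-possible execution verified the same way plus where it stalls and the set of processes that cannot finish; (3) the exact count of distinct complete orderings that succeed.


(1) Outstanding need per process (order gpu, ram, net):
  proc-G: (1, 1, 5)
  proc-E: (1, 1, 4)
  proc-D: (1, 0, 2)
  proc-H: (1, 0, 2)
(2) SAFE — a valid safe sequence is proc-H, proc-D, proc-E, proc-G.
Key observation: reading the order forward, proc-H is the first process whose need (1, 0, 2) meets the free pool (1, 0, 2) exactly on a resource it requests.
Walking it through:
  pool = (1, 0, 2)
  proc-H: need (1, 0, 2) fits (1, 0, 2); releases (0, 1, 1), pool now (1, 1, 3)
  proc-D: need (1, 0, 2) fits (1, 1, 3); releases (0, 0, 1), pool now (1, 1, 4)
  proc-E: need (1, 1, 4) fits (1, 1, 4); releases (0, 0, 1), pool now (1, 1, 5)
  proc-G: need (1, 1, 5) fits (1, 1, 5); releases (3, 0, 0), pool now (4, 1, 5)
(3) Precisely 2 of the possible complete orderings are safe sequences.


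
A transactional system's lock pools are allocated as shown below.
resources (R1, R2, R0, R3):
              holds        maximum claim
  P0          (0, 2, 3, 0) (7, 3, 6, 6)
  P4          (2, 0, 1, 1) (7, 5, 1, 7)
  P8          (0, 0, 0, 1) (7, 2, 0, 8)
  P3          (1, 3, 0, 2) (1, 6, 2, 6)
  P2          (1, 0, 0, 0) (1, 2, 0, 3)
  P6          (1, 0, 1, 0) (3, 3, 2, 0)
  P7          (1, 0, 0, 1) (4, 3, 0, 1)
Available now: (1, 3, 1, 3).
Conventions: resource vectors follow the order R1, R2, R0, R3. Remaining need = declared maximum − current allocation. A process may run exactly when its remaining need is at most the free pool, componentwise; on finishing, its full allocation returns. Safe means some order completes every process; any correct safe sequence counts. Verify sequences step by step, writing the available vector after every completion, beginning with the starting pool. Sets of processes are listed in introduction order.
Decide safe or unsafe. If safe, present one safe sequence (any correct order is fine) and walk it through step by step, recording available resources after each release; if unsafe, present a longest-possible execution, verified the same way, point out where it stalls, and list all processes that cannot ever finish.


SAFE — a valid safe sequence is P2, P6, P7, P3, P4, P8, P0.
Key observation: the order's first zero-slack moment is P2 ((0, 2, 0, 3) needed, (1, 3, 1, 3) free — a requested resource with nothing to spare).
Check, step by step:
  pool = (1, 3, 1, 3)
  P2 needs (0, 2, 0, 3) <= (1, 3, 1, 3) -> finishes; pool += (1, 0, 0, 0) = (2, 3, 1, 3)
  P6 needs (2, 3, 1, 0) <= (2, 3, 1, 3) -> finishes; pool += (1, 0, 1, 0) = (3, 3, 2, 3)
  P7 needs (3, 3, 0, 0) <= (3, 3, 2, 3) -> finishes; pool += (1, 0, 0, 1) = (4, 3, 2, 4)
  P3 needs (0, 3, 2, 4) <= (4, 3, 2, 4) -> finishes; pool += (1, 3, 0, 2) = (5, 6, 2, 6)
  P4 needs (5, 5, 0, 6) <= (5, 6, 2, 6) -> finishes; pool += (2, 0, 1, 1) = (7, 6, 3, 7)
  P8 needs (7, 2, 0, 7) <= (7, 6, 3, 7) -> finishes; pool += (0, 0, 0, 1) = (7, 6, 3, 8)
  P0 needs (7, 1, 3, 6) <= (7, 6, 3, 8) -> finishes; pool += (0, 2, 3, 0) = (7, 8, 6, 8)


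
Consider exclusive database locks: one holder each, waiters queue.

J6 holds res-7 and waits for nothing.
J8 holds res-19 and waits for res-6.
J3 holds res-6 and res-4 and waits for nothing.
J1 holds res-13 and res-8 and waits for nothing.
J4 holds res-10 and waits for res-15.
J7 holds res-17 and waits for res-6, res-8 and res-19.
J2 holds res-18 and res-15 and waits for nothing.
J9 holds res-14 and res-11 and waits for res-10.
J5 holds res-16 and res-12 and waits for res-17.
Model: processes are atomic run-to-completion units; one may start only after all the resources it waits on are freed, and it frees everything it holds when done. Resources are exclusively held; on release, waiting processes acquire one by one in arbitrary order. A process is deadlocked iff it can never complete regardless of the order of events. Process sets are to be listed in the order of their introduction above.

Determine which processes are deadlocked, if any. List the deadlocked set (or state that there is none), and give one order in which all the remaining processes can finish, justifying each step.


No process is deadlocked.
Key observation: no waiting chain loops back on itself — every chain ends at a process that waits on nothing, so everyone eventually runs.
A valid finishing order for the others: J2, J3, J8, J1, J4, J7, J5, J6, J9.
Walking it through:
  J2: no waits; runs immediately, freeing res-18 and res-15
  J3: no waits; runs immediately, freeing res-6 and res-4
  J8: everything it awaited (res-6) is free; runs, freeing res-19
  J1: no waits; runs immediately, freeing res-13 and res-8
  J4: everything it awaited (res-15) is free; runs, freeing res-10
  J7: everything it awaited (res-6, res-8 and res-19) is free; runs, freeing res-17
  J5: everything it awaited (res-17) is free; runs, freeing res-16 and res-12
  J6: no waits; runs immediately, freeing res-7
  J9: everything it awaited (res-10) is free; runs, freeing res-14 and res-11


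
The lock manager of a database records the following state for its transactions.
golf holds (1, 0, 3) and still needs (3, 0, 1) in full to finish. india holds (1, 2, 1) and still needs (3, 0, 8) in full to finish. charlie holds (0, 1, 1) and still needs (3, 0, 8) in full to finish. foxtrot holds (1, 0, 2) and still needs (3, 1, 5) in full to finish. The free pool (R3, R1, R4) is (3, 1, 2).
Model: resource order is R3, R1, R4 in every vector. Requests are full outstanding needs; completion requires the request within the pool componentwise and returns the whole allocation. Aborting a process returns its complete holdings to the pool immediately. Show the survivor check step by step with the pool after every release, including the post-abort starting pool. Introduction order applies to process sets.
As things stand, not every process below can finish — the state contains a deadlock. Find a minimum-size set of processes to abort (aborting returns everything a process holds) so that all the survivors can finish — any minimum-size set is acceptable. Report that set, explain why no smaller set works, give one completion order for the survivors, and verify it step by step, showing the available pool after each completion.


The answer: abort charlie.
Key observation: india could never have finished before the abort; with (0, 1, 1) returned by charlie, it fits at step 3.
Why nothing smaller works: aborting no one leaves the state deadlocked as given.
Survivors finish in the order: golf, foxtrot, india. Walking it through (pool after the aborts first):
  pool = (3, 2, 3)
  run golf (needs (3, 0, 1), free (3, 2, 3)); after release of (1, 0, 3) the pool is (4, 2, 6)
  run foxtrot (needs (3, 1, 5), free (4, 2, 6)); after release of (1, 0, 2) the pool is (5, 2, 8)
  run india (needs (3, 0, 8), free (5, 2, 8)); after release of (1, 2, 1) the pool is (6, 4, 9)


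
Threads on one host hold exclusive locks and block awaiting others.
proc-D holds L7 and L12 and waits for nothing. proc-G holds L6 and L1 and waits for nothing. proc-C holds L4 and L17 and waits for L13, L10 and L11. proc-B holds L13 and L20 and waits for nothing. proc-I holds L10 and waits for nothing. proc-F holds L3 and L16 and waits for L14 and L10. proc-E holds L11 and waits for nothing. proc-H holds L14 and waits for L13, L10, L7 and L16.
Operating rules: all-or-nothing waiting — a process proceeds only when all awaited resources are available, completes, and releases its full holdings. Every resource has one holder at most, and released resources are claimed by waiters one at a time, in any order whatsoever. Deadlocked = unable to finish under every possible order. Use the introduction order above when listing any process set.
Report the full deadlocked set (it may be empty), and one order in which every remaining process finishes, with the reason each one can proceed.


The deadlocked set is proc-F and proc-H.
Key observation: the knot is the closed ring of waits proc-F -> proc-H -> proc-F; no other process is dragged down with it.
A valid finishing order for the others: proc-B, proc-I, proc-G, proc-E, proc-C, proc-D.
Step-by-step check:
  proc-B: no waits; runs immediately, freeing L13 and L20
  proc-I: no waits; runs immediately, freeing L10
  proc-G: no waits; runs immediately, freeing L6 and L1
  proc-E: no waits; runs immediately, freeing L11
  proc-C: everything it awaited (L13, L10 and L11) is free; runs, freeing L4 and L17
  proc-D: no waits; runs immediately, freeing L7 and L12


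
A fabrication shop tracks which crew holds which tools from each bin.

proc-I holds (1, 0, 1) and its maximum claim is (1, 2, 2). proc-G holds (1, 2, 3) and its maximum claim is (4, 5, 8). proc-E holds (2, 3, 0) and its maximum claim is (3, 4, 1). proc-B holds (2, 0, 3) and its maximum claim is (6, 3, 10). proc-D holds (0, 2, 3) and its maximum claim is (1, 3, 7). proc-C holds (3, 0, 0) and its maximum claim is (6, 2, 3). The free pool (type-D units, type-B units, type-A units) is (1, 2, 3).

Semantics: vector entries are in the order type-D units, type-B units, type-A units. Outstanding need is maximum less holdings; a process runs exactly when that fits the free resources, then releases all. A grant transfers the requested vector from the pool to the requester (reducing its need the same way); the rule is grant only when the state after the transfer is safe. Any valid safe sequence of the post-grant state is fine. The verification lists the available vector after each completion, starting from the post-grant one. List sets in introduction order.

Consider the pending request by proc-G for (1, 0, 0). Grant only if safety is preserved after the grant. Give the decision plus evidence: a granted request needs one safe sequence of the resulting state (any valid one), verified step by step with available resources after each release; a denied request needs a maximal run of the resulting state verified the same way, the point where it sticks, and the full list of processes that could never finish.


GRANT: granting preserves safety; a valid post-grant sequence is proc-I, proc-E, proc-D, proc-C, proc-G, proc-B.
Key observation: after the grant the pool drops to (0, 2, 3), which still lets proc-I finish first and unwind the rest.
Step-by-step check of the post-grant state:
  pool = (0, 2, 3)
  run proc-I (needs (0, 2, 1), free (0, 2, 3)); after release of (1, 0, 1) the pool is (1, 2, 4)
  run proc-E (needs (1, 1, 1), free (1, 2, 4)); after release of (2, 3, 0) the pool is (3, 5, 4)
  run proc-D (needs (1, 1, 4), free (3, 5, 4)); after release of (0, 2, 3) the pool is (3, 7, 7)
  run proc-C (needs (3, 2, 3), free (3, 7, 7)); after release of (3, 0, 0) the pool is (6, 7, 7)
  run proc-G (needs (2, 3, 5), free (6, 7, 7)); after release of (2, 2, 3) the pool is (8, 9, 10)
  run proc-B (needs (4, 3, 7), free (8, 9, 10)); after release of (2, 0, 3) the pool is (10, 9, 13)


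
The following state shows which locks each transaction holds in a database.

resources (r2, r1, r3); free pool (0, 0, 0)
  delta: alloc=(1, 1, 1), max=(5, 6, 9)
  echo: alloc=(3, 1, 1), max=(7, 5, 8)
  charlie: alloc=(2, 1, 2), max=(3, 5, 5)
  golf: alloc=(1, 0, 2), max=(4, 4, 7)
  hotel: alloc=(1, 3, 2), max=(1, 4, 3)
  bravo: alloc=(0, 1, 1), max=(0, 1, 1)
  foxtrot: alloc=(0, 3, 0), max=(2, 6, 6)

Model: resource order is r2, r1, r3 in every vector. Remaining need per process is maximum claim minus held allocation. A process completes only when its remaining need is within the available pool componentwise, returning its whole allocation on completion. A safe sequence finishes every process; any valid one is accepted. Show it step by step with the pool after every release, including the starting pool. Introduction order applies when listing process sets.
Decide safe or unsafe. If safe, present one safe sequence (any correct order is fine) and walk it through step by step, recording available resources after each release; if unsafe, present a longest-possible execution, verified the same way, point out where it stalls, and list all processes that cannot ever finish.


SAFE. One safe sequence: bravo, hotel, charlie, golf, echo, foxtrot, delta.
Key observation: at hotel the run first touches a limit — (0, 1, 1) against (0, 1, 1), exact on a resource it actually requests.
Step-by-step check:
  pool = (0, 0, 0)
  bravo needs (0, 0, 0) <= (0, 0, 0) -> finishes; pool += (0, 1, 1) = (0, 1, 1)
  hotel needs (0, 1, 1) <= (0, 1, 1) -> finishes; pool += (1, 3, 2) = (1, 4, 3)
  charlie needs (1, 4, 3) <= (1, 4, 3) -> finishes; pool += (2, 1, 2) = (3, 5, 5)
  golf needs (3, 4, 5) <= (3, 5, 5) -> finishes; pool += (1, 0, 2) = (4, 5, 7)
  echo needs (4, 4, 7) <= (4, 5, 7) -> finishes; pool += (3, 1, 1) = (7, 6, 8)
  foxtrot needs (2, 3, 6) <= (7, 6, 8) -> finishes; pool += (0, 3, 0) = (7, 9, 8)
  delta needs (4, 5, 8) <= (7, 9, 8) -> finishes; pool += (1, 1, 1) = (8, 10, 9)


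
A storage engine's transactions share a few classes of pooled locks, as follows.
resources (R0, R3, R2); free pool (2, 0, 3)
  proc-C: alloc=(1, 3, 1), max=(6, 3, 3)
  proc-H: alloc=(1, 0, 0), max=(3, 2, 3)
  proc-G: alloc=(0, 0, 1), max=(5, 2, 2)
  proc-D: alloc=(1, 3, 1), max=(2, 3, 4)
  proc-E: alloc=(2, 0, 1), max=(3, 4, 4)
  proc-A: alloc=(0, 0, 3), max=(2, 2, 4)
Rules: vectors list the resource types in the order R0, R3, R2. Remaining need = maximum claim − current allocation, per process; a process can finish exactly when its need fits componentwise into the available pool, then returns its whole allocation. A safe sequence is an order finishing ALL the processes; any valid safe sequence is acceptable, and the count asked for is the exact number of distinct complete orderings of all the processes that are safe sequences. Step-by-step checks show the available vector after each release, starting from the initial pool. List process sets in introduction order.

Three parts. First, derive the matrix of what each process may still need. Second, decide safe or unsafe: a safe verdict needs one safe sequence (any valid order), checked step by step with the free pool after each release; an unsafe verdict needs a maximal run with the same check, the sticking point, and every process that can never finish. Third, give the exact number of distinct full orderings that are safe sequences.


(1) Need matrix, components ordered R0, R3, R2:
  proc-C: (5, 0, 2)
  proc-H: (2, 2, 3)
  proc-G: (5, 2, 1)
  proc-D: (1, 0, 3)
  proc-E: (1, 4, 3)
  proc-A: (2, 2, 1)
(2) UNSAFE — no complete ordering exists.
Key observation: after proc-D, proc-H, proc-A the pool peaks at (4, 3, 7), and each blocked process is short somewhere: proc-C on R0; proc-G on R0; proc-E on R3.
A maximal execution: proc-D, proc-H, proc-A — then nothing else fits. Verifying each step:
  pool = (2, 0, 3)
  proc-D needs (1, 0, 3) <= (2, 0, 3) -> finishes; pool += (1, 3, 1) = (3, 3, 4)
  proc-H needs (2, 2, 3) <= (3, 3, 4) -> finishes; pool += (1, 0, 0) = (4, 3, 4)
  proc-A needs (2, 2, 1) <= (4, 3, 4) -> finishes; pool += (0, 0, 3) = (4, 3, 7)
  proc-C cannot run: need (5, 0, 2) vs free (4, 3, 7) (insufficient R0)
  proc-G cannot run: need (5, 2, 1) vs free (4, 3, 7) (insufficient R0)
  proc-E cannot run: need (1, 4, 3) vs free (4, 3, 7) (insufficient R3)
Never able to finish: proc-C, proc-G and proc-E.
(3) Exactly 0 of the possible complete orderings are safe sequences.
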